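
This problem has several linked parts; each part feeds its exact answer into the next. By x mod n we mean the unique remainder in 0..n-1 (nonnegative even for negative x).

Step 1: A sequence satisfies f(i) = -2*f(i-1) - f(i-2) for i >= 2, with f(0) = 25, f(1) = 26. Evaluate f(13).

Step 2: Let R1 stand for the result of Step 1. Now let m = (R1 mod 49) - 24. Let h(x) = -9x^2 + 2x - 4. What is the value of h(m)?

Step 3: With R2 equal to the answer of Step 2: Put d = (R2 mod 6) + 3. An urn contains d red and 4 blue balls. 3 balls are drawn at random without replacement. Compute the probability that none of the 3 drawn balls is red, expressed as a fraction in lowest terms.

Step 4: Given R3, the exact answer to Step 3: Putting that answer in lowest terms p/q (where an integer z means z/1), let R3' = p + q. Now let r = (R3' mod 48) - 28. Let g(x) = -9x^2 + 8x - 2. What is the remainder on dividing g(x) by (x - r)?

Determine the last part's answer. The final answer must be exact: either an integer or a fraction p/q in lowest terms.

Step 1: f(2) = -2*(26) - 1*(25) = -77; iterating: f(2)=-77, f(3)=128, f(4)=-179, f(5)=230, f(6)=-281, f(7)=332, f(8)=-383, f(9)=434, f(10)=-485, f(11)=536, f(12)=-587, f(13)=638; answer 638
Step 2: R1 = 638; m = -23; -9*(-23)^2 + 2*(-23)^1 - 4 = (-4761) + (-46) + (-4) = -4811; answer -4811
Step 3: R2 = -4811; d = 4; total draws C(8,3) = 56; favorable C(4,3) = 4; P = 1/14; answer 1/14
Step 4: R3 = 1/14; threaded value p + q = 15; r = -13; remainder = value at the root: -9*(-13)^2 + 8*(-13)^1 - 2 = (-1521) + (-104) + (-2) = -1627; answer -1627

-1627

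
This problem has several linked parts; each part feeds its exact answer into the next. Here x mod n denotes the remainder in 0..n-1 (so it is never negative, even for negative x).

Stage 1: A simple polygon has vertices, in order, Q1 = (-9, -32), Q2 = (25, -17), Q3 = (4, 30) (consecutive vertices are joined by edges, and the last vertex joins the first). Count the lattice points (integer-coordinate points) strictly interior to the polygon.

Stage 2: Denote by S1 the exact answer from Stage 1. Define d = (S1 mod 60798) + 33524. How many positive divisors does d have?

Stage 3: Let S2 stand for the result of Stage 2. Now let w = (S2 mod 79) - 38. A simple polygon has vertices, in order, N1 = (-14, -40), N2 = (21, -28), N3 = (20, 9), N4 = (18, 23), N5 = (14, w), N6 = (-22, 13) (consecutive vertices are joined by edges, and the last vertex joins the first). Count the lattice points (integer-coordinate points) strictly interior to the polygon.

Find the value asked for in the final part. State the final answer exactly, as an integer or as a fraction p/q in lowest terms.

Stage 1: cross terms: (-9*-17 - 25*-32)=953, (25*30 - 4*-17)=818, (4*-32 - -9*30)=142; twice the area = |1913| = 1913; area = 1913/2; boundary points = 1 + 1 + 1 = 3; strictly interior points = area - boundary/2 + 1 = 956; answer 956
Stage 2: S1 = 956; d = 34480; 34480 = 2^4 * 5 * 431; number of divisors = (4+1) * (1+1) * (1+1) = 20; answer 20
Stage 3: S2 = 20; w = -18; cross terms: (-14*-28 - 21*-40)=1232, (21*9 - 20*-28)=749, (20*23 - 18*9)=298, (18*-18 - 14*23)=-646, (14*13 - -22*-18)=-214, (-22*-40 - -14*13)=1062; twice the area = |2481| = 2481; area = 2481/2; boundary points = 1 + 1 + 2 + 1 + 1 + 1 = 7; strictly interior points = area - boundary/2 + 1 = 1238; answer 1238

1238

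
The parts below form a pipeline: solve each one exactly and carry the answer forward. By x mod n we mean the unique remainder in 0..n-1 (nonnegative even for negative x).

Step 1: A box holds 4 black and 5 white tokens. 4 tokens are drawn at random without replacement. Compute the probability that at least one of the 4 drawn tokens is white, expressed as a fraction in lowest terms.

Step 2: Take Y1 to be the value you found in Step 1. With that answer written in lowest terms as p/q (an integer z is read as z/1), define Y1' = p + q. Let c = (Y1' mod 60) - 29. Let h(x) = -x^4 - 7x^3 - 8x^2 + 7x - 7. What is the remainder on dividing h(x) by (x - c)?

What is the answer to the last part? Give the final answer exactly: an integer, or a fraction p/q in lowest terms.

Step 1: total draws C(9,4) = 126; complement C(4,4) = 1; favorable 126 - 1 = 125; P = 125/126; answer 125/126
Step 2: Y1 = 125/126; threaded value p + q = 251; c = -18; remainder = value at the root: -1*(-18)^4 - 7*(-18)^3 - 8*(-18)^2 + 7*(-18)^1 - 7 = (-104976) + (40824) + (-2592) + (-126) + (-7) = -66877; answer -66877

-66877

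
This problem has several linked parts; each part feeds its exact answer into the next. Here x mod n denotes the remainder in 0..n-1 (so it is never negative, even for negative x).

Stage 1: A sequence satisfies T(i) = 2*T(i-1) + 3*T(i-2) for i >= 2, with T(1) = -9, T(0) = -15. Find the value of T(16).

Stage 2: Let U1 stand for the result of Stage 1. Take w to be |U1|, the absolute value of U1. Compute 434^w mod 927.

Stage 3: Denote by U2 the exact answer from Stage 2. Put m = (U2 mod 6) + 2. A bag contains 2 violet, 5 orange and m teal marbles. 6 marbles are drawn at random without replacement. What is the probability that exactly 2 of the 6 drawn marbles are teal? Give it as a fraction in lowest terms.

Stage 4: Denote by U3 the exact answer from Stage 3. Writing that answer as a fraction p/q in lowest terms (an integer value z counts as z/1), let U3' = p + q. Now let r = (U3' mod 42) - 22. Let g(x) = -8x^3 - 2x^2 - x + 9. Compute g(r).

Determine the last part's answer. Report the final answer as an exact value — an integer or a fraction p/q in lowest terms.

Stage 1: T(2) = 2*(-9) + 3*(-15) = -63; iterating: T(2)=-63, T(3)=-153, T(4)=-495, T(5)=-1449, T(6)=-4383, T(7)=-13113, T(8)=-39375, T(9)=-118089, T(10)=-354303, T(11)=-1062873, T(12)=-3188655, T(13)=-9565929, T(14)=-28697823, T(15)=-86093433, T(16)=-258280335; answer -258280335
Stage 2: U1 = -258280335; w = 258280335; squarings mod 927: 434^1=434, 434^2=175, 434^4=34, 434^8=229, 434^16=529, 434^32=814, 434^64=718, 434^128=112, 434^256=493, 434^512=175, 434^1024=34, 434^2048=229, 434^4096=529, 434^8192=814, 434^16384=718, 434^32768=112, 434^65536=493, 434^131072=175, 434^262144=34, 434^524288=229, 434^1048576=529, 434^2097152=814, 434^4194304=718, 434^8388608=112, 434^16777216=493, 434^33554432=175, 434^67108864=34, 434^134217728=229; 434^258280335 = 434^1 * 434^2 * 434^4 * 434^8 * 434^128 * 434^256 * 434^512 * 434^2048 * 434^65536 * 434^262144 * 434^2097152 * 434^4194304 * 434^16777216 * 434^33554432 * 434^67108864 * 434^134217728 = 422 (mod 927); answer 422
Stage 3: U2 = 422; m = 4; total draws C(11,6) = 462; favorable C(4,2)*C(7,4) = 210; P = 5/11; answer 5/11
Stage 4: U3 = 5/11; threaded value p + q = 16; r = -6; -8*(-6)^3 - 2*(-6)^2 - 1*(-6)^1 + 9 = (1728) + (-72) + (6) + (9) = 1671; answer 1671

1671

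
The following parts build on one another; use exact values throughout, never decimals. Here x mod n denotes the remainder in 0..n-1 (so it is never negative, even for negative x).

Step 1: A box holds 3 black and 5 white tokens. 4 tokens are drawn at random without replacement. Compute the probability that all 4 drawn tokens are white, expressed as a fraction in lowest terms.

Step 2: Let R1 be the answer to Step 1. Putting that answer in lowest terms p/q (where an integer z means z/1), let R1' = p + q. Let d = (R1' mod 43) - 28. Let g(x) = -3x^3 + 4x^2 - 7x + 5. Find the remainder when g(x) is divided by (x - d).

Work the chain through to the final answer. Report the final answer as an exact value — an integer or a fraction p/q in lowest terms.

Step 1: total draws C(8,4) = 70; favorable C(5,4) = 5; P = 1/14; answer 1/14
Step 2: R1 = 1/14; threaded value p + q = 15; d = -13; remainder = value at the root: -3*(-13)^3 + 4*(-13)^2 - 7*(-13)^1 + 5 = (6591) + (676) + (91) + (5) = 7363; answer 7363

7363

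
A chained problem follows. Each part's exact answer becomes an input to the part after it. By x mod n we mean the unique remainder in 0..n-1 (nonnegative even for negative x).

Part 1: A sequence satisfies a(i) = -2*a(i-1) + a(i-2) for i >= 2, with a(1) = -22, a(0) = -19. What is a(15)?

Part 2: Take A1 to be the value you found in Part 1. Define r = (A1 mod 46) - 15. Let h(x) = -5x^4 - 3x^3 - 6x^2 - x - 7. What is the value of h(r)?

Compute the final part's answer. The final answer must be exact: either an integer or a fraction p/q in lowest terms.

-264622

Part 1: a(2) = -2*(-22) + 1*(-19) = 25; iterating: a(2)=25, a(3)=-72, a(4)=169, a(5)=-410, a(6)=989, a(7)=-2388, a(8)=5765, a(9)=-13918, a(10)=33601, a(11)=-81120, a(12)=195841, a(13)=-472802, a(14)=1141445, a(15)=-2755692; answer -2755692
Part 2: A1 = -2755692; r = 15; -5*(15)^4 - 3*(15)^3 - 6*(15)^2 - 1*(15)^1 - 7 = (-253125) + (-10125) + (-1350) + (-15) + (-7) = -264622; answer -264622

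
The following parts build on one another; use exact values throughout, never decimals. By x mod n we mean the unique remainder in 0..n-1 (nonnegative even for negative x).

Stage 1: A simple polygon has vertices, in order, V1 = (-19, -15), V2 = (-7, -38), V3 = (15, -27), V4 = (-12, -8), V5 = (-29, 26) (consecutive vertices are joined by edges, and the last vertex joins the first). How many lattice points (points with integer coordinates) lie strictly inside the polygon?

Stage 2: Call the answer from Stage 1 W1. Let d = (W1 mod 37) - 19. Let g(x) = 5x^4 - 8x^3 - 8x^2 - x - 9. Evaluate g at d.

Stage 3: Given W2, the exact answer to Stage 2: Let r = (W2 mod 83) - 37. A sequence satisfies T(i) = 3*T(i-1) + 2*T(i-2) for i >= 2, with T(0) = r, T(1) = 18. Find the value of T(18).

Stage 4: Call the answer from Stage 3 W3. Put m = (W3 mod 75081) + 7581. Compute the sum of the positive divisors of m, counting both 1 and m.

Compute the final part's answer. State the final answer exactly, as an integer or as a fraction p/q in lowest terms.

Stage 1: cross terms: (-19*-38 - -7*-15)=617, (-7*-27 - 15*-38)=759, (15*-8 - -12*-27)=-444, (-12*26 - -29*-8)=-544, (-29*-15 - -19*26)=929; twice the area = |1317| = 1317; area = 1317/2; boundary points = 1 + 11 + 1 + 17 + 1 = 31; strictly interior points = area - boundary/2 + 1 = 644; answer 644
Stage 2: W1 = 644; d = -4; 5*(-4)^4 - 8*(-4)^3 - 8*(-4)^2 - 1*(-4)^1 - 9 = (1280) + (512) + (-128) + (4) + (-9) = 1659; answer 1659
Stage 3: W2 = 1659; r = 45; T(2) = 3*(18) + 2*(45) = 144; iterating: T(2)=144, T(3)=468, T(4)=1692, T(5)=6012, T(6)=21420, T(7)=76284, T(8)=271692, T(9)=967644, T(10)=3446316, T(11)=12274236, T(12)=43715340, T(13)=155694492, T(14)=554514156, T(15)=1974931452, T(16)=7033822668, T(17)=25051330908, T(18)=89221638060; answer 89221638060
Stage 4: W3 = 89221638060; m = 40263; 40263 = 3 * 13421; sigma = (1 + 3) * (1 + 13421) = 4 * 13422 = 53688; answer 53688

53688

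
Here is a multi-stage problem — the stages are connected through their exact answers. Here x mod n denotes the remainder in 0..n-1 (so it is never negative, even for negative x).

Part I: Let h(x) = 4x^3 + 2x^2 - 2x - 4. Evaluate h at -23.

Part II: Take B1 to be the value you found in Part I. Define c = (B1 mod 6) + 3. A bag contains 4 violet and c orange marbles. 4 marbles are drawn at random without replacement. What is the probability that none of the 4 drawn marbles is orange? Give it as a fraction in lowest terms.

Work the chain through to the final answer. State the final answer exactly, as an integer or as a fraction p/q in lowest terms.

Part I: 4*(-23)^3 + 2*(-23)^2 - 2*(-23)^1 - 4 = (-48668) + (1058) + (46) + (-4) = -47568; answer -47568
Part II: B1 = -47568; c = 3; total draws C(7,4) = 35; favorable C(4,4) = 1; P = 1/35; answer 1/35

1/35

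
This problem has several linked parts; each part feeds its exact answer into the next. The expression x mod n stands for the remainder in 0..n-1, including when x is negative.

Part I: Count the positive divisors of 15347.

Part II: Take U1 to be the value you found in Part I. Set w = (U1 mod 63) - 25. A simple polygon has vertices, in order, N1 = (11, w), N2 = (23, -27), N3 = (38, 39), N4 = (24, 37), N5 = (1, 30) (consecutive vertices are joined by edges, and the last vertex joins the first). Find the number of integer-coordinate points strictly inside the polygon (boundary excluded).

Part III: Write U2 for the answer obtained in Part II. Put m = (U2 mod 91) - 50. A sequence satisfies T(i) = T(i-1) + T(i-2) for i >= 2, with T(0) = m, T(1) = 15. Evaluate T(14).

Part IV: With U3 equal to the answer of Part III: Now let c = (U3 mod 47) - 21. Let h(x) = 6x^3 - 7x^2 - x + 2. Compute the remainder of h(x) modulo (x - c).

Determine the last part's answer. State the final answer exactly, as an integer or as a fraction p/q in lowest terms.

Part I: 15347 = 103 * 149; number of divisors = (1+1) * (1+1) = 4; answer 4
Part II: U1 = 4; w = -21; cross terms: (11*-27 - 23*-21)=186, (23*39 - 38*-27)=1923, (38*37 - 24*39)=470, (24*30 - 1*37)=683, (1*-21 - 11*30)=-351; twice the area = |2911| = 2911; area = 2911/2; boundary points = 6 + 3 + 2 + 1 + 1 = 13; strictly interior points = area - boundary/2 + 1 = 1450; answer 1450
Part III: U2 = 1450; m = 35; T(2) = 1*(15) + 1*(35) = 50; iterating: T(2)=50, T(3)=65, T(4)=115, T(5)=180, T(6)=295, T(7)=475, T(8)=770, T(9)=1245, T(10)=2015, T(11)=3260, T(12)=5275, T(13)=8535, T(14)=13810; answer 13810
Part IV: U3 = 13810; c = 18; remainder = value at the root: 6*(18)^3 - 7*(18)^2 - 1*(18)^1 + 2 = (34992) + (-2268) + (-18) + (2) = 32708; answer 32708

32708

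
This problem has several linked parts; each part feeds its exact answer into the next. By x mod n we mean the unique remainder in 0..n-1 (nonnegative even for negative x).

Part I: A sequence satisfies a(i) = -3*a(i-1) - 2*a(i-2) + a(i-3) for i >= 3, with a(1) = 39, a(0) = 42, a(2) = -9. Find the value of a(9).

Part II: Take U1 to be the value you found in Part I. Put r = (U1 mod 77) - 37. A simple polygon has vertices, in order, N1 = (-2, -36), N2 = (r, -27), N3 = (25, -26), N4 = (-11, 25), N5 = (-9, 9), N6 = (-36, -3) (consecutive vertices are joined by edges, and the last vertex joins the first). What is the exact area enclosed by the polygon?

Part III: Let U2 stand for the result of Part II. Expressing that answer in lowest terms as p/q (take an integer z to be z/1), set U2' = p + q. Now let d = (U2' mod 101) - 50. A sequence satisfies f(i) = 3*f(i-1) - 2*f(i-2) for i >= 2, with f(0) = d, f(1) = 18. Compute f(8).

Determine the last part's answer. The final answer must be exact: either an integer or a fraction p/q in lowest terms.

Part I: a(3) = -3*(-9) - 2*(39) + 1*(42) = -9; iterating: a(3)=-9, a(4)=84, a(5)=-243, a(6)=552, a(7)=-1086, a(8)=1911, a(9)=-3009; answer -3009
Part II: U1 = -3009; r = 34; cross terms: (-2*-27 - 34*-36)=1278, (34*-26 - 25*-27)=-209, (25*25 - -11*-26)=339, (-11*9 - -9*25)=126, (-9*-3 - -36*9)=351, (-36*-36 - -2*-3)=1290; twice the area = |3175| = 3175; area = 3175/2; answer 3175/2
Part III: U2 = 3175/2; threaded value p + q = 3177; d = -4; f(2) = 3*(18) - 2*(-4) = 62; iterating: f(2)=62, f(3)=150, f(4)=326, f(5)=678, f(6)=1382, f(7)=2790, f(8)=5606; answer 5606

5606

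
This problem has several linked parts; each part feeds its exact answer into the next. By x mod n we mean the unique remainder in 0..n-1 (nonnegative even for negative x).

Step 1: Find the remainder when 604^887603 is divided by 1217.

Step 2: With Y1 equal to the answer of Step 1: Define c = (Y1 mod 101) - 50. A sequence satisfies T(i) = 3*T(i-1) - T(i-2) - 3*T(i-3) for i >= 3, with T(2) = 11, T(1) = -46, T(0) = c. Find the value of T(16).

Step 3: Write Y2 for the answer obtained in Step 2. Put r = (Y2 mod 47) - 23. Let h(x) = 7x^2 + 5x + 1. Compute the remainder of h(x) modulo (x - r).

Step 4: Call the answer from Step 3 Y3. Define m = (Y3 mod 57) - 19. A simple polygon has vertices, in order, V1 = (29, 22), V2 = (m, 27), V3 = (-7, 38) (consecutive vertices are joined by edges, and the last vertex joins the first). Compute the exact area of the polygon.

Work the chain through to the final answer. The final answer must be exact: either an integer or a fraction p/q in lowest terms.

Step 1: squarings mod 1217: 604^1=604, 604^2=933, 604^4=334, 604^8=809, 604^16=952, 604^32=856, 604^64=102, 604^128=668, 604^256=802, 604^512=628, 604^1024=76, 604^2048=908, 604^4096=555, 604^8192=124, 604^16384=772, 604^32768=871, 604^65536=450, 604^131072=478, 604^262144=905, 604^524288=1201; 604^887603 = 604^1 * 604^2 * 604^16 * 604^32 * 604^256 * 604^512 * 604^2048 * 604^32768 * 604^65536 * 604^262144 * 604^524288 = 594 (mod 1217); answer 594
Step 2: Y1 = 594; c = 39; T(3) = 3*(11) - 1*(-46) - 3*(39) = -38; iterating: T(3)=-38, T(4)=13, T(5)=44, T(6)=233, T(7)=616, T(8)=1483, T(9)=3134, T(10)=6071, T(11)=10630, T(12)=16417, T(13)=20408, T(14)=12917, T(15)=-30908, T(16)=-166865; answer -166865
Step 3: Y2 = -166865; r = 9; remainder = value at the root: 7*(9)^2 + 5*(9)^1 + 1 = (567) + (45) + (1) = 613; answer 613
Step 4: Y3 = 613; m = 24; cross terms: (29*27 - 24*22)=255, (24*38 - -7*27)=1101, (-7*22 - 29*38)=-1256; twice the area = |100| = 100; area = 50; answer 50

50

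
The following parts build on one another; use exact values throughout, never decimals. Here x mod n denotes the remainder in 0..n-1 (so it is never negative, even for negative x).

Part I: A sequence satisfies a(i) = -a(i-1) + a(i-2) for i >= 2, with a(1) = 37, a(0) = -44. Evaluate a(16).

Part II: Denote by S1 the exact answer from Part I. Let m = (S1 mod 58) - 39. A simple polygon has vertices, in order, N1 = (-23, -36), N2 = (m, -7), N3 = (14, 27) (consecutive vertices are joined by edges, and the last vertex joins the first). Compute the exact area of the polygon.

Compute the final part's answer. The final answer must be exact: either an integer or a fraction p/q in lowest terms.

62

Part I: a(2) = -1*(37) + 1*(-44) = -81; iterating: a(2)=-81, a(3)=118, a(4)=-199, a(5)=317, a(6)=-516, a(7)=833, a(8)=-1349, a(9)=2182, a(10)=-3531, a(11)=5713, a(12)=-9244, a(13)=14957, a(14)=-24201, a(15)=39158, a(16)=-63359; answer -63359
Part II: S1 = -63359; m = -4; cross terms: (-23*-7 - -4*-36)=17, (-4*27 - 14*-7)=-10, (14*-36 - -23*27)=117; twice the area = |124| = 124; area = 62; answer 62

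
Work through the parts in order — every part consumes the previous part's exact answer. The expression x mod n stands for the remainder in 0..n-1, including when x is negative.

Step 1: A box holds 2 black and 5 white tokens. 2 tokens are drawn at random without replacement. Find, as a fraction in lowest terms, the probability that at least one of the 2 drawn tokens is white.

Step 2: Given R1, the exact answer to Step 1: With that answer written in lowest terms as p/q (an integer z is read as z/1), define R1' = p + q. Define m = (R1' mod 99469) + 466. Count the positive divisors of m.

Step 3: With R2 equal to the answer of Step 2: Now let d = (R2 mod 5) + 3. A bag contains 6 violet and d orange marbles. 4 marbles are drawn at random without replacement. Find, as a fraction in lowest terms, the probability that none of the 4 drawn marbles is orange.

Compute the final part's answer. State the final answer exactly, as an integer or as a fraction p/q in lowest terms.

Step 1: total draws C(7,2) = 21; complement C(2,2) = 1; favorable 21 - 1 = 20; P = 20/21; answer 20/21
Step 2: R1 = 20/21; threaded value p + q = 41; m = 507; 507 = 3 * 13^2; number of divisors = (1+1) * (2+1) = 6; answer 6
Step 3: R2 = 6; d = 4; total draws C(10,4) = 210; favorable C(6,4) = 15; P = 1/14; answer 1/14

1/14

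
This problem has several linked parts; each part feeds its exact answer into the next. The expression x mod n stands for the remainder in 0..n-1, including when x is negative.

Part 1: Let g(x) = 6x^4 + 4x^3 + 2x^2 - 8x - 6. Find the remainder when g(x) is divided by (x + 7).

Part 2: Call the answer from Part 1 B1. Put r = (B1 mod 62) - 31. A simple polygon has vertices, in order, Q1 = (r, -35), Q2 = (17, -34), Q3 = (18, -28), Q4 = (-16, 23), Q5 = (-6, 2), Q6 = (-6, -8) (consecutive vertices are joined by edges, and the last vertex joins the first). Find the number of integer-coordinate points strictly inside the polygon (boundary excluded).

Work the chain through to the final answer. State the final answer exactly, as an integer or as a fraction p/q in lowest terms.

431

Part 1: remainder = value at the root: 6*(-7)^4 + 4*(-7)^3 + 2*(-7)^2 - 8*(-7)^1 - 6 = (14406) + (-1372) + (98) + (56) + (-6) = 13182; answer 13182
Part 2: B1 = 13182; r = 7; cross terms: (7*-34 - 17*-35)=357, (17*-28 - 18*-34)=136, (18*23 - -16*-28)=-34, (-16*2 - -6*23)=106, (-6*-8 - -6*2)=60, (-6*-35 - 7*-8)=266; twice the area = |891| = 891; area = 891/2; boundary points = 1 + 1 + 17 + 1 + 10 + 1 = 31; strictly interior points = area - boundary/2 + 1 = 431; answer 431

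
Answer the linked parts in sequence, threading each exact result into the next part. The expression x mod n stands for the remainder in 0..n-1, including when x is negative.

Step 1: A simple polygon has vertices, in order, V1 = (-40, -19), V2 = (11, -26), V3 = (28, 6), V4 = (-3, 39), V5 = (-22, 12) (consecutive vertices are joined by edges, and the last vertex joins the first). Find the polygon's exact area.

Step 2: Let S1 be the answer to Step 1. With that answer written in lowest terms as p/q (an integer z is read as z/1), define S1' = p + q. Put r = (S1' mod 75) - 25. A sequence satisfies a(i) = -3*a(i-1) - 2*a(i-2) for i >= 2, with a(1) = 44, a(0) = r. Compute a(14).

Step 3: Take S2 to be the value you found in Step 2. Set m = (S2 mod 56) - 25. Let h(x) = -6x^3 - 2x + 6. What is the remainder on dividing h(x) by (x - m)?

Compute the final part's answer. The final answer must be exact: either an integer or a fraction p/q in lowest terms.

Step 1: cross terms: (-40*-26 - 11*-19)=1249, (11*6 - 28*-26)=794, (28*39 - -3*6)=1110, (-3*12 - -22*39)=822, (-22*-19 - -40*12)=898; twice the area = |4873| = 4873; area = 4873/2; answer 4873/2
Step 2: S1 = 4873/2; threaded value p + q = 4875; r = -25; a(2) = -3*(44) - 2*(-25) = -82; iterating: a(2)=-82, a(3)=158, a(4)=-310, a(5)=614, a(6)=-1222, a(7)=2438, a(8)=-4870, a(9)=9734, a(10)=-19462, a(11)=38918, a(12)=-77830, a(13)=155654, a(14)=-311302; answer -311302
Step 3: S2 = -311302; m = -23; remainder = value at the root: -6*(-23)^3 - 2*(-23)^1 + 6 = (73002) + (46) + (6) = 73054; answer 73054

73054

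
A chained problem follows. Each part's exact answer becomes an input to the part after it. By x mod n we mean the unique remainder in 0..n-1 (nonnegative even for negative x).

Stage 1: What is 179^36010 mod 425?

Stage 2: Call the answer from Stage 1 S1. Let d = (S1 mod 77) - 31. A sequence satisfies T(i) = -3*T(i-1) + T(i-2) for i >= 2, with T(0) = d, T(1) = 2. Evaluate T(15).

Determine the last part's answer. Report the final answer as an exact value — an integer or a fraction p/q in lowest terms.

89739773

Stage 1: squarings mod 425: 179^1=179, 179^2=166, 179^4=356, 179^8=86, 179^16=171, 179^32=341, 179^64=256, 179^128=86, 179^256=171, 179^512=341, 179^1024=256, 179^2048=86, 179^4096=171, 179^8192=341, 179^16384=256, 179^32768=86; 179^36010 = 179^2 * 179^8 * 179^32 * 179^128 * 179^1024 * 179^2048 * 179^32768 = 251 (mod 425); answer 251
Stage 2: S1 = 251; d = -11; T(2) = -3*(2) + 1*(-11) = -17; iterating: T(2)=-17, T(3)=53, T(4)=-176, T(5)=581, T(6)=-1919, T(7)=6338, T(8)=-20933, T(9)=69137, T(10)=-228344, T(11)=754169, T(12)=-2490851, T(13)=8226722, T(14)=-27171017, T(15)=89739773; answer 89739773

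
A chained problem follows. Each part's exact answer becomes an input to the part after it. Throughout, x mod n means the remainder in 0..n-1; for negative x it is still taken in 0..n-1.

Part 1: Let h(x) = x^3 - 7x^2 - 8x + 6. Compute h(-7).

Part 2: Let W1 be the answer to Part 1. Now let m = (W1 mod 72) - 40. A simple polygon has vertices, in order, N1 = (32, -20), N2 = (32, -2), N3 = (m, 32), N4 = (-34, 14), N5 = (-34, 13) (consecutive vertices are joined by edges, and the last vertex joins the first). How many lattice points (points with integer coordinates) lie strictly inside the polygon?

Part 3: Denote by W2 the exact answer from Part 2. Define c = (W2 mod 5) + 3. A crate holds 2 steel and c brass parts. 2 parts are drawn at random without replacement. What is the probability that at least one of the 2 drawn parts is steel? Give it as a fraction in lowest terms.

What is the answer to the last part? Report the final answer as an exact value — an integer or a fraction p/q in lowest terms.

7/10

Part 1: 1*(-7)^3 - 7*(-7)^2 - 8*(-7)^1 + 6 = (-343) + (-343) + (56) + (6) = -624; answer -624
Part 2: W1 = -624; m = -16; cross terms: (32*-2 - 32*-20)=576, (32*32 - -16*-2)=992, (-16*14 - -34*32)=864, (-34*13 - -34*14)=34, (-34*-20 - 32*13)=264; twice the area = |2730| = 2730; area = 1365; boundary points = 18 + 2 + 18 + 1 + 33 = 72; strictly interior points = area - boundary/2 + 1 = 1330; answer 1330
Part 3: W2 = 1330; c = 3; total draws C(5,2) = 10; complement C(3,2) = 3; favorable 10 - 3 = 7; P = 7/10; answer 7/10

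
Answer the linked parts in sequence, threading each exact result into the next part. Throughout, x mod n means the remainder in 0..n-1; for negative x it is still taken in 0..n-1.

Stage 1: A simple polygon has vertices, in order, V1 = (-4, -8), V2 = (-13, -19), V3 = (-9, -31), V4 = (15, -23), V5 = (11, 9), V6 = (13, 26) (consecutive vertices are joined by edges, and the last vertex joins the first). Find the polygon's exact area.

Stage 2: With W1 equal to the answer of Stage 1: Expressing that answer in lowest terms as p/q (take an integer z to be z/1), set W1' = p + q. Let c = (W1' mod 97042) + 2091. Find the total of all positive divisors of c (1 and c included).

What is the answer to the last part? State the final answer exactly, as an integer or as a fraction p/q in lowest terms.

5544

Stage 1: cross terms: (-4*-19 - -13*-8)=-28, (-13*-31 - -9*-19)=232, (-9*-23 - 15*-31)=672, (15*9 - 11*-23)=388, (11*26 - 13*9)=169, (13*-8 - -4*26)=0; twice the area = |1433| = 1433; area = 1433/2; answer 1433/2
Stage 2: W1 = 1433/2; threaded value p + q = 1435; c = 3526; 3526 = 2 * 41 * 43; sigma = (1 + 2) * (1 + 41) * (1 + 43) = 3 * 42 * 44 = 5544; answer 5544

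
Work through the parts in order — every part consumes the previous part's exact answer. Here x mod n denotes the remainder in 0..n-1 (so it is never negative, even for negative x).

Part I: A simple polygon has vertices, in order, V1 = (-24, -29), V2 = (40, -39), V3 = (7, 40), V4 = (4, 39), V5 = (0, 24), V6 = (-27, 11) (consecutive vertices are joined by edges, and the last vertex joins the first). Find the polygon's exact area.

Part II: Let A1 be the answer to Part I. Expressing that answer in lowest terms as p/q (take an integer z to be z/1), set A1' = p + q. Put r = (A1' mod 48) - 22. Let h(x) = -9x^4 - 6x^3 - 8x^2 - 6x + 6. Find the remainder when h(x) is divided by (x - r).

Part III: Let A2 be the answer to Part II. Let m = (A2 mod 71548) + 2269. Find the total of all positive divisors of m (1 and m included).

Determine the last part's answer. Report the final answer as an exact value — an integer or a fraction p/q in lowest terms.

Part I: cross terms: (-24*-39 - 40*-29)=2096, (40*40 - 7*-39)=1873, (7*39 - 4*40)=113, (4*24 - 0*39)=96, (0*11 - -27*24)=648, (-27*-29 - -24*11)=1047; twice the area = |5873| = 5873; area = 5873/2; answer 5873/2
Part II: A1 = 5873/2; threaded value p + q = 5875; r = -3; remainder = value at the root: -9*(-3)^4 - 6*(-3)^3 - 8*(-3)^2 - 6*(-3)^1 + 6 = (-729) + (162) + (-72) + (18) + (6) = -615; answer -615
Part III: A2 = -615; m = 73202; 73202 = 2 * 17 * 2153; sigma = (1 + 2) * (1 + 17) * (1 + 2153) = 3 * 18 * 2154 = 116316; answer 116316

116316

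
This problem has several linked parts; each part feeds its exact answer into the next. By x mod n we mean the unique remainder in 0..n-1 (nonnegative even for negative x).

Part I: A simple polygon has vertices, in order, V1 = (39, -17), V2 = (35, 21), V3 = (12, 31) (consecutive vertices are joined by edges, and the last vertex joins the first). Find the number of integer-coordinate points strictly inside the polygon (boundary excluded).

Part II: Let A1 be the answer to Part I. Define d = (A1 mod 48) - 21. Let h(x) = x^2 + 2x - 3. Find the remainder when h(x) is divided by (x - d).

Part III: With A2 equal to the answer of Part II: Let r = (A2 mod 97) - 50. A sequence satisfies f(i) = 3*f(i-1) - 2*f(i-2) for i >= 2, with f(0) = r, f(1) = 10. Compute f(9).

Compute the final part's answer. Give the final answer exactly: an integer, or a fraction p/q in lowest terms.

20410

Part I: cross terms: (39*21 - 35*-17)=1414, (35*31 - 12*21)=833, (12*-17 - 39*31)=-1413; twice the area = |834| = 834; area = 417; boundary points = 2 + 1 + 3 = 6; strictly interior points = area - boundary/2 + 1 = 415; answer 415
Part II: A1 = 415; d = 10; remainder = value at the root: 1*(10)^2 + 2*(10)^1 - 3 = (100) + (20) + (-3) = 117; answer 117
Part III: A2 = 117; r = -30; f(2) = 3*(10) - 2*(-30) = 90; iterating: f(2)=90, f(3)=250, f(4)=570, f(5)=1210, f(6)=2490, f(7)=5050, f(8)=10170, f(9)=20410; answer 20410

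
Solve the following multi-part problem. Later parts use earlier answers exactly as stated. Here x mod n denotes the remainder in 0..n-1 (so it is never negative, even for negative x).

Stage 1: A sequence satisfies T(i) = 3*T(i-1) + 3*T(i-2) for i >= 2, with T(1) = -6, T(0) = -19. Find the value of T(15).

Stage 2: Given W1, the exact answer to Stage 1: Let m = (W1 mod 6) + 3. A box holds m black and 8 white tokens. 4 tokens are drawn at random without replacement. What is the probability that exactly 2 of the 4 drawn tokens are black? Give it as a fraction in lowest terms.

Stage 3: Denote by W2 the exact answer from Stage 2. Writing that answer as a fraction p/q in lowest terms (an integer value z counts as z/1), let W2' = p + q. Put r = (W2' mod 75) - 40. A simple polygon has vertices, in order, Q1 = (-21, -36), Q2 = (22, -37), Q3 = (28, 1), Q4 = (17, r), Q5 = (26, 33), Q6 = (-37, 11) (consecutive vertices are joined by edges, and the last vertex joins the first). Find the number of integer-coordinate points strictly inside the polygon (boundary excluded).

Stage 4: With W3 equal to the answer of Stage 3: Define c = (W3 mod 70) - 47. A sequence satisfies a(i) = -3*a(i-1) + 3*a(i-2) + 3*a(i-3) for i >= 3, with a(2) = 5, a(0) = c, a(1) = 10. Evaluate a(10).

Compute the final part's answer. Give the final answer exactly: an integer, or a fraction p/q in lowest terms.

-111591

Stage 1: T(2) = 3*(-6) + 3*(-19) = -75; iterating: T(2)=-75, T(3)=-243, T(4)=-954, T(5)=-3591, T(6)=-13635, T(7)=-51678, T(8)=-195939, T(9)=-742851, T(10)=-2816370, T(11)=-10677663, T(12)=-40482099, T(13)=-153479286, T(14)=-581884155, T(15)=-2206090323; answer -2206090323
Stage 2: W1 = -2206090323; m = 6; total draws C(14,4) = 1001; favorable C(6,2)*C(8,2) = 420; P = 60/143; answer 60/143
Stage 3: W2 = 60/143; threaded value p + q = 203; r = 13; cross terms: (-21*-37 - 22*-36)=1569, (22*1 - 28*-37)=1058, (28*13 - 17*1)=347, (17*33 - 26*13)=223, (26*11 - -37*33)=1507, (-37*-36 - -21*11)=1563; twice the area = |6267| = 6267; area = 6267/2; boundary points = 1 + 2 + 1 + 1 + 1 + 1 = 7; strictly interior points = area - boundary/2 + 1 = 3131; answer 3131
Stage 4: W3 = 3131; c = 4; a(3) = -3*(5) + 3*(10) + 3*(4) = 27; iterating: a(3)=27, a(4)=-36, a(5)=204, a(6)=-639, a(7)=2421, a(8)=-8568, a(9)=31050, a(10)=-111591; answer -111591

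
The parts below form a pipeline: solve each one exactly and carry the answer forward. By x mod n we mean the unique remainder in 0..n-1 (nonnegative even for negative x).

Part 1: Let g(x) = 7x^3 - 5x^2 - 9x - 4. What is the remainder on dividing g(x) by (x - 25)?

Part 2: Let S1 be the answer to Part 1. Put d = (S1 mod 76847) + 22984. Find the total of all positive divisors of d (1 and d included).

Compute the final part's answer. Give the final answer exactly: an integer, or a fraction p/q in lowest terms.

Part 1: remainder = value at the root: 7*(25)^3 - 5*(25)^2 - 9*(25)^1 - 4 = (109375) + (-3125) + (-225) + (-4) = 106021; answer 106021
Part 2: S1 = 106021; d = 52158; 52158 = 2 * 3 * 8693; sigma = (1 + 2) * (1 + 3) * (1 + 8693) = 3 * 4 * 8694 = 104328; answer 104328

104328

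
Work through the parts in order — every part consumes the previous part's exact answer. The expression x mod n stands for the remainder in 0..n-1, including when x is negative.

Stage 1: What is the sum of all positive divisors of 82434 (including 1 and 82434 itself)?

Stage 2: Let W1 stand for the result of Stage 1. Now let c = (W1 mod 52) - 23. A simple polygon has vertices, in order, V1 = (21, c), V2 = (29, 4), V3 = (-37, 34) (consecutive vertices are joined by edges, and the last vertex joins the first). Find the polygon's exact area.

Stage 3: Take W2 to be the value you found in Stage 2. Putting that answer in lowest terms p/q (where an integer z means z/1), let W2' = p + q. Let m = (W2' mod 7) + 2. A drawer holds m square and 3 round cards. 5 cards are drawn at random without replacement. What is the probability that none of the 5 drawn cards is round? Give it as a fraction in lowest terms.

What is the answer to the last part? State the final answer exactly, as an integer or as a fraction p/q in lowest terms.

Stage 1: 82434 = 2 * 3 * 11 * 1249; sigma = (1 + 2) * (1 + 3) * (1 + 11) * (1 + 1249) = 3 * 4 * 12 * 1250 = 180000; answer 180000
Stage 2: W1 = 180000; c = 5; cross terms: (21*4 - 29*5)=-61, (29*34 - -37*4)=1134, (-37*5 - 21*34)=-899; twice the area = |174| = 174; area = 87; answer 87
Stage 3: W2 = 87; threaded value p + q = 88; m = 6; total draws C(9,5) = 126; favorable C(6,5) = 6; P = 1/21; answer 1/21

1/21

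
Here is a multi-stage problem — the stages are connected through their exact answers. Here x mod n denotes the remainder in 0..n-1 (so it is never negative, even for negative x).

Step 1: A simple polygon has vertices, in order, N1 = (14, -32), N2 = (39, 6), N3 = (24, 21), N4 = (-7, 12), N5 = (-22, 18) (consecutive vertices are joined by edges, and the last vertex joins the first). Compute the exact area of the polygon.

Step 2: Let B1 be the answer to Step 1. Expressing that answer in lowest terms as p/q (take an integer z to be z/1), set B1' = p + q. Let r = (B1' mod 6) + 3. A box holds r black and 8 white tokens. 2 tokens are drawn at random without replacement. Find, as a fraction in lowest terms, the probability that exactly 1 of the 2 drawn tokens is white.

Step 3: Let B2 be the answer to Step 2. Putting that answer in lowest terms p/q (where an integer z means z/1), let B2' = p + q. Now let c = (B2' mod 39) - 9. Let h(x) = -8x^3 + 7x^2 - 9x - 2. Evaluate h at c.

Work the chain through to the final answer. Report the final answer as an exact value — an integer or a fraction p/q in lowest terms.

Step 1: cross terms: (14*6 - 39*-32)=1332, (39*21 - 24*6)=675, (24*12 - -7*21)=435, (-7*18 - -22*12)=138, (-22*-32 - 14*18)=452; twice the area = |3032| = 3032; area = 1516; answer 1516
Step 2: B1 = 1516; threaded value p + q = 1517; r = 8; total draws C(16,2) = 120; favorable C(8,1)*C(8,1) = 64; P = 8/15; answer 8/15
Step 3: B2 = 8/15; threaded value p + q = 23; c = 14; -8*(14)^3 + 7*(14)^2 - 9*(14)^1 - 2 = (-21952) + (1372) + (-126) + (-2) = -20708; answer -20708

-20708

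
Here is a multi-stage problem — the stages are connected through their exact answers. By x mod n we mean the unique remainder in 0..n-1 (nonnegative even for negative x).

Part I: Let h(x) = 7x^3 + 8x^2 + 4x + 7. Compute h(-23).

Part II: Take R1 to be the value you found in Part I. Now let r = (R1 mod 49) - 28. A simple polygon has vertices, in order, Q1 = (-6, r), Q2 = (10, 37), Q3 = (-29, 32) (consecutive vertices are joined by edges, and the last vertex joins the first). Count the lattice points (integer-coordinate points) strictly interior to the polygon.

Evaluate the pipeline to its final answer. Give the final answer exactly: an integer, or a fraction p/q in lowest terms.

Part I: 7*(-23)^3 + 8*(-23)^2 + 4*(-23)^1 + 7 = (-85169) + (4232) + (-92) + (7) = -81022; answer -81022
Part II: R1 = -81022; r = -4; cross terms: (-6*37 - 10*-4)=-182, (10*32 - -29*37)=1393, (-29*-4 - -6*32)=308; twice the area = |1519| = 1519; area = 1519/2; boundary points = 1 + 1 + 1 = 3; strictly interior points = area - boundary/2 + 1 = 759; answer 759

759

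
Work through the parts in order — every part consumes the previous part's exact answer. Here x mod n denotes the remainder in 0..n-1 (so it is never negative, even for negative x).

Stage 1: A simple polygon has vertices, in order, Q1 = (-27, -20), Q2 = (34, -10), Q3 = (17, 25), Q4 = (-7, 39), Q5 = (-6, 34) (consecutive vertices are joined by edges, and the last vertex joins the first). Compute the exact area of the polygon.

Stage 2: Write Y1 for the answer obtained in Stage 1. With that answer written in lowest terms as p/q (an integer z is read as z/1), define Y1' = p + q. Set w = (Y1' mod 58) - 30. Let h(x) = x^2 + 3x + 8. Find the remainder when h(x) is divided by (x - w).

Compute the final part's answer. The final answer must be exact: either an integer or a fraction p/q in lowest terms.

Stage 1: cross terms: (-27*-10 - 34*-20)=950, (34*25 - 17*-10)=1020, (17*39 - -7*25)=838, (-7*34 - -6*39)=-4, (-6*-20 - -27*34)=1038; twice the area = |3842| = 3842; area = 1921; answer 1921
Stage 2: Y1 = 1921; threaded value p + q = 1922; w = -22; remainder = value at the root: 1*(-22)^2 + 3*(-22)^1 + 8 = (484) + (-66) + (8) = 426; answer 426

426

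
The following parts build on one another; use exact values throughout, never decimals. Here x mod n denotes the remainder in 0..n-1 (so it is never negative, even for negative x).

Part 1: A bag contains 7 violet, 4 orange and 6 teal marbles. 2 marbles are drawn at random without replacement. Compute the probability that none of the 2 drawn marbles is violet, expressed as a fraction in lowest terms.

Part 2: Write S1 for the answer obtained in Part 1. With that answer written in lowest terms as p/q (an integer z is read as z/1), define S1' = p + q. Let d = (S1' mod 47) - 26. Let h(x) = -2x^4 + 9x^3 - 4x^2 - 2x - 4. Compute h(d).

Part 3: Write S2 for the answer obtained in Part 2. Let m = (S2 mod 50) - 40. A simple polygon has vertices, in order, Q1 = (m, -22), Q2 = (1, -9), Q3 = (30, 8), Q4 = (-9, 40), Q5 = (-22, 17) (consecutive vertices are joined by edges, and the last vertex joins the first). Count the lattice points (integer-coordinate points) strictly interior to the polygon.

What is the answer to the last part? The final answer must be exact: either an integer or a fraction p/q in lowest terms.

Part 1: total draws C(17,2) = 136; favorable C(10,2) = 45; P = 45/136; answer 45/136
Part 2: S1 = 45/136; threaded value p + q = 181; d = 14; -2*(14)^4 + 9*(14)^3 - 4*(14)^2 - 2*(14)^1 - 4 = (-76832) + (24696) + (-784) + (-28) + (-4) = -52952; answer -52952
Part 3: S2 = -52952; m = 8; cross terms: (8*-9 - 1*-22)=-50, (1*8 - 30*-9)=278, (30*40 - -9*8)=1272, (-9*17 - -22*40)=727, (-22*-22 - 8*17)=348; twice the area = |2575| = 2575; area = 2575/2; boundary points = 1 + 1 + 1 + 1 + 3 = 7; strictly interior points = area - boundary/2 + 1 = 1285; answer 1285

1285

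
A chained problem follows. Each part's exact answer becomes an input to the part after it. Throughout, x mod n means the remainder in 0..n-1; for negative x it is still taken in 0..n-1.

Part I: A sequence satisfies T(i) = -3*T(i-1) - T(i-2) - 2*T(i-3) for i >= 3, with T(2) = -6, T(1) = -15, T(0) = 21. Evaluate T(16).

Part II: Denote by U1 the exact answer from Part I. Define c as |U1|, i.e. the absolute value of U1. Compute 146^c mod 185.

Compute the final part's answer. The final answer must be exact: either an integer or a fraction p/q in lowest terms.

Part I: T(3) = -3*(-6) - 1*(-15) - 2*(21) = -9; iterating: T(3)=-9, T(4)=63, T(5)=-168, T(6)=459, T(7)=-1335, T(8)=3882, T(9)=-11229, T(10)=32475, T(11)=-93960, T(12)=271863, T(13)=-786579, T(14)=2275794, T(15)=-6584529, T(16)=19050951; answer 19050951
Part II: U1 = 19050951; c = 19050951; squarings mod 185: 146^1=146, 146^2=41, 146^4=16, 146^8=71, 146^16=46, 146^32=81, 146^64=86, 146^128=181, 146^256=16, 146^512=71, 146^1024=46, 146^2048=81, 146^4096=86, 146^8192=181, 146^16384=16, 146^32768=71, 146^65536=46, 146^131072=81, 146^262144=86, 146^524288=181, 146^1048576=16, 146^2097152=71, 146^4194304=46, 146^8388608=81, 146^16777216=86; 146^19050951 = 146^1 * 146^2 * 146^4 * 146^64 * 146^128 * 146^256 * 146^4096 * 146^8192 * 146^32768 * 146^131072 * 146^2097152 * 146^16777216 = 66 (mod 185); answer 66

66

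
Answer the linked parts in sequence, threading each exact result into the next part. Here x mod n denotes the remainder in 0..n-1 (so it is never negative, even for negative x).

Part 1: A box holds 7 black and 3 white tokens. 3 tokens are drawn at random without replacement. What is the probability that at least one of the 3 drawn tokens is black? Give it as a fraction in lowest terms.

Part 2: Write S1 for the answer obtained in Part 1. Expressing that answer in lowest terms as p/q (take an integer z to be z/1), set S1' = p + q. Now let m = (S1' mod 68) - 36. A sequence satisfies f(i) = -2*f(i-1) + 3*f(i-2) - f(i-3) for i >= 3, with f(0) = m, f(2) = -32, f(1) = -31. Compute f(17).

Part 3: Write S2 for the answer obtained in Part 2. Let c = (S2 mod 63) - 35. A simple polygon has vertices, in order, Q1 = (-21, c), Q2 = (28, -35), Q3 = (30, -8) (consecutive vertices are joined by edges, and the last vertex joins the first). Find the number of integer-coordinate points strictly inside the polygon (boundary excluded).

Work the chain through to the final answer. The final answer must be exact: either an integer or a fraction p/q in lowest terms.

Part 1: total draws C(10,3) = 120; complement C(3,3) = 1; favorable 120 - 1 = 119; P = 119/120; answer 119/120
Part 2: S1 = 119/120; threaded value p + q = 239; m = -1; f(3) = -2*(-32) + 3*(-31) - 1*(-1) = -28; iterating: f(3)=-28, f(4)=-9, f(5)=-34, f(6)=69, f(7)=-231, f(8)=703, f(9)=-2168, f(10)=6676, f(11)=-20559, f(12)=63314, f(13)=-194981, f(14)=600463, f(15)=-1849183, f(16)=5694736, f(17)=-17537484; answer -17537484
Part 3: S2 = -17537484; c = -20; cross terms: (-21*-35 - 28*-20)=1295, (28*-8 - 30*-35)=826, (30*-20 - -21*-8)=-768; twice the area = |1353| = 1353; area = 1353/2; boundary points = 1 + 1 + 3 = 5; strictly interior points = area - boundary/2 + 1 = 675; answer 675

675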